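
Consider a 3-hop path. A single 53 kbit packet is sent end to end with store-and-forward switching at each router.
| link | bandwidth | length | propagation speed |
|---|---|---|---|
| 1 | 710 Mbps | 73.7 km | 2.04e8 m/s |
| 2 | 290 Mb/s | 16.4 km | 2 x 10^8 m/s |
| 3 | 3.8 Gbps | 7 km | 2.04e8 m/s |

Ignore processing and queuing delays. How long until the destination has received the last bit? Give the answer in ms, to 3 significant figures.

L = 53000 bits.
Transmission delays (L/R per hop): 0.0746479, 0.182759, 0.0139474 ms; sum = 0.271354 ms.
Propagation delays (d/s per hop): 0.361275, 0.082, 0.0343137 ms; sum = 0.477588 ms.
End-to-end = 0.749 ms.

0.749 ms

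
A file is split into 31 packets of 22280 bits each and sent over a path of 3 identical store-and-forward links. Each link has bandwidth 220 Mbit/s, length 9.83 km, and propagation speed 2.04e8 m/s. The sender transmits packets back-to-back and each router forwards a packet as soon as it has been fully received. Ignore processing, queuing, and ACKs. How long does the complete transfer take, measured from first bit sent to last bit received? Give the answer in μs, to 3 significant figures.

Per-hop transmission t_tx = L/R = 22280/220000000 = 101.273 μs.
Per-hop propagation t_prop = 9830/204000000 = 48.1863 μs.
Pipeline fill: first packet needs 3·t_tx to clear all hops; remaining 30 packets each add one t_tx.
Total = (3+31-1)·t_tx + 3·t_prop = 33·101.273 + 3·48.1863 = 3490 μs.

3490 μs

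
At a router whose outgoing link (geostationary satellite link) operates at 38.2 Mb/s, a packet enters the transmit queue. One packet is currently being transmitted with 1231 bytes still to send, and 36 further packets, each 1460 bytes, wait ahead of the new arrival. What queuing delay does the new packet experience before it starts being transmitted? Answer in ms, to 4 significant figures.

Each queued packet: L/R = 11680/38200000 = 0.305759 ms.
36 queued → 11.0073 ms.
Plus remaining 9848 bits of current packet: 0.257801 ms.
Queuing delay = 11.27 ms.

11.27 ms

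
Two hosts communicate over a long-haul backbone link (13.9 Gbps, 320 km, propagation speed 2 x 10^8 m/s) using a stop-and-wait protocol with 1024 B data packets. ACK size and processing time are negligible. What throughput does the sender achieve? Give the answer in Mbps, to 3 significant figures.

2.56 Mbps

t_tx = L/R = 8192/13900000000 = 5.89353e-07 s.
t_prop = 320000/200000000 = 0.0016 s; RTT = 0.0032 s.
Cycle = t_tx + RTT = 0.00320059 s.
Throughput = L / cycle = 8192 / 0.00320059 = 2.56 Mbps.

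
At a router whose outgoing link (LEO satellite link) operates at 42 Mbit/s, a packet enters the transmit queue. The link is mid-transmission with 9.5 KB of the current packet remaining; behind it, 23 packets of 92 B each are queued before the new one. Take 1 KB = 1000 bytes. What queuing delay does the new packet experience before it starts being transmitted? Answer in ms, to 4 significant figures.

2.213 ms

Each queued packet: L/R = 736/42000000 = 0.0175238 ms.
23 queued → 0.403048 ms.
Plus remaining 76000 bits of current packet: 1.80952 ms.
Queuing delay = 2.213 ms.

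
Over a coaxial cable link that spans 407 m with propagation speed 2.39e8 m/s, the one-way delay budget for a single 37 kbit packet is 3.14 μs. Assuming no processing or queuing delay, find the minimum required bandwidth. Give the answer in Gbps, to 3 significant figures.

Propagation delay = 407 / 239000000 = 1.70293 μs.
Transmission budget = 3.14 − 1.70293 = 1.43707 μs.
R ≥ L / t_tx = 37000 bits / 1.43707e-06 s = 25.7 Gbps.

25.7 Gbps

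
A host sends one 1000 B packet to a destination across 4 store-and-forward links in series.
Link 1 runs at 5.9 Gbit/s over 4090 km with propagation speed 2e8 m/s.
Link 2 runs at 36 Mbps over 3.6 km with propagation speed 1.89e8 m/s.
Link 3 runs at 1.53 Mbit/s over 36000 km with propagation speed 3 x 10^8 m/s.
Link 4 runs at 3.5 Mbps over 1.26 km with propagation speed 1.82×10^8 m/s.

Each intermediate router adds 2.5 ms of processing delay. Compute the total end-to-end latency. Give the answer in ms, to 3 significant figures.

156 ms

L = 1000 × 8 = 8000 bits.
Transmission delays (L/R per hop): 0.00135593, 0.222222, 5.22876, 2.28571 ms; sum = 7.73805 ms.
Propagation delays (d/s per hop): 20.45, 0.0190476, 120, 0.00692308 ms; sum = 140.476 ms.
Processing at 3 router(s): 3 × 2.5 ms = 7.5 ms.
End-to-end = 156 ms.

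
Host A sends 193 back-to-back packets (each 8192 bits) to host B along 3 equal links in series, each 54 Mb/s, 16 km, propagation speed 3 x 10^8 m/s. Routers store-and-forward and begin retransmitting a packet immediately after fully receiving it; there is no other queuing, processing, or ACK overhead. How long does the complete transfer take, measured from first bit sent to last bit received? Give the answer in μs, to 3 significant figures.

29700 μs

Per-hop transmission t_tx = L/R = 8192/54000000 = 151.704 μs.
Per-hop propagation t_prop = 16000/300000000 = 53.3333 μs.
Pipeline fill: first packet needs 3·t_tx to clear all hops; remaining 192 packets each add one t_tx.
Total = (3+193-1)·t_tx + 3·t_prop = 195·151.704 + 3·53.3333 = 29700 μs.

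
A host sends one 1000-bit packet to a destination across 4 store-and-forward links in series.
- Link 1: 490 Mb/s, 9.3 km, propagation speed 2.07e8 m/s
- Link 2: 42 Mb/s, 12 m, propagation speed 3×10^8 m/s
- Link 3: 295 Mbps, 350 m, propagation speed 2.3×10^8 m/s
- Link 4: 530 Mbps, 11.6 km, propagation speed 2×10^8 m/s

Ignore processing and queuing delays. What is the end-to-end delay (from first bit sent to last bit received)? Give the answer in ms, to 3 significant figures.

Transmission delays (L/R per hop): 0.00204082, 0.0238095, 0.00338983, 0.00188679 ms; sum = 0.031127 ms.
Propagation delays (d/s per hop): 0.0449275, 4e-05, 0.00152174, 0.058 ms; sum = 0.104489 ms.
End-to-end = 0.136 ms.

0.136 ms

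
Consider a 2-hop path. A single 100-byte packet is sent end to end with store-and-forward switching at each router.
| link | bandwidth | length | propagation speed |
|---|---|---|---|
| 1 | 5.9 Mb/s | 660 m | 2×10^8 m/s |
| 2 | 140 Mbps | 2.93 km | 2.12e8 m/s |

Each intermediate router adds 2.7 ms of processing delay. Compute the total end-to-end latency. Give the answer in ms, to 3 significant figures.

2.86 ms

L = 100 × 8 = 800 bits.
Transmission delays (L/R per hop): 0.135593, 0.00571429 ms; sum = 0.141308 ms.
Propagation delays (d/s per hop): 0.0033, 0.0138208 ms; sum = 0.0171208 ms.
Processing at 1 router(s): 1 × 2.7 ms = 2.7 ms.
End-to-end = 2.86 ms.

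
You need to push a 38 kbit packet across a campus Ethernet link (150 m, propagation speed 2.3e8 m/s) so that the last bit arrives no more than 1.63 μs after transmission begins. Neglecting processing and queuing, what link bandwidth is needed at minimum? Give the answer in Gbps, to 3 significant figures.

38.9 Gbps

Propagation delay = 150 / 2.3e+08 = 0.652174 μs.
Transmission budget = 1.63 − 0.652174 = 0.977826 μs.
R ≥ L / t_tx = 38000 bits / 9.77826e-07 s = 38.9 Gbps.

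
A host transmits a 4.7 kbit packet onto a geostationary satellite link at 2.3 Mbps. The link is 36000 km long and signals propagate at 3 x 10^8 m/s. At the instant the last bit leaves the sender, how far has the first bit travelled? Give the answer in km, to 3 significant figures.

613 km

t_tx = L/R = 4700/2300000 = 0.00204348 s.
Distance = s × t_tx = 300000000 × 0.00204348 = 613 km.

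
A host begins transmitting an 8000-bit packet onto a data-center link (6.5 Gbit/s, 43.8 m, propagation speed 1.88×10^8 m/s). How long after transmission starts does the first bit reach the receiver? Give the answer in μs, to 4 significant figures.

0.2330 μs

First bit experiences only propagation delay: d/s = 43.8/188000000 = 0.2330 μs.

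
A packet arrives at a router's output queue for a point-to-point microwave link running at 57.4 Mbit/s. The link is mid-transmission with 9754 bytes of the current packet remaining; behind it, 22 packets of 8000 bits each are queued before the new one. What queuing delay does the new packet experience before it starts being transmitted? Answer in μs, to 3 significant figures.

Each queued packet: L/R = 8000/57400000 = 139.373 μs.
22 queued → 3066.2 μs.
Plus remaining 78032 bits of current packet: 1359.44 μs.
Queuing delay = 4430 μs.

4430 μs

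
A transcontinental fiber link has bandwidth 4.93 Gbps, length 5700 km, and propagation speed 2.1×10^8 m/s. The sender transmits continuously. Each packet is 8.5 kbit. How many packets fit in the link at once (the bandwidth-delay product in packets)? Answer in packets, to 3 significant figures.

15700 packets

Propagation delay = 5700000 / 210000000 = 0.0271429 s.
BDP = R × t_prop = 4930000000 × 0.0271429 = 133814000 bits.
In packets of 8500 bits: 15700 packets.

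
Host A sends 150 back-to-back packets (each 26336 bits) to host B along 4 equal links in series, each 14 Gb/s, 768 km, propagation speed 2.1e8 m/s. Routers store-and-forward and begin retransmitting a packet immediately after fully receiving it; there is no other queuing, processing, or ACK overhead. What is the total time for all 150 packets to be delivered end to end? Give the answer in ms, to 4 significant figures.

14.92 ms

Per-hop transmission t_tx = L/R = 26336/14000000000 = 0.00188114 ms.
Per-hop propagation t_prop = 768000/210000000 = 3.65714 ms.
Pipeline fill: first packet needs 4·t_tx to clear all hops; remaining 149 packets each add one t_tx.
Total = (4+150-1)·t_tx + 4·t_prop = 153·0.00188114 + 4·3.65714 = 14.92 ms.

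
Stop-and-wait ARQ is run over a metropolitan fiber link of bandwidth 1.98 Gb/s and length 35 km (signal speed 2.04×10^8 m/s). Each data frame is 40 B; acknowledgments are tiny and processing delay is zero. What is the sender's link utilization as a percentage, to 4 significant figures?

t_tx = L/R = 320/1980000000 = 1.61616e-07 s.
t_prop = 35000/204000000 = 0.000171569 s; RTT = 0.000343137 s.
Cycle = t_tx + RTT = 0.000343299 s.
Utilization = t_tx / cycle = 1.61616e-07/0.000343299 = 0.04708 %.

0.04708 %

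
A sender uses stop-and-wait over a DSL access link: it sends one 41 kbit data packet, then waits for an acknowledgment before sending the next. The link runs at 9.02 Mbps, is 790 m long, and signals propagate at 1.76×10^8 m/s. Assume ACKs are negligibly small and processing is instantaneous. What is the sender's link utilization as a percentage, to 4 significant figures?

t_tx = L/R = 41000/9020000 = 0.00454545 s.
t_prop = 790/176000000 = 4.48864e-06 s; RTT = 8.97727e-06 s.
Cycle = t_tx + RTT = 0.00455443 s.
Utilization = t_tx / cycle = 0.00454545/0.00455443 = 99.80 %.

99.80 %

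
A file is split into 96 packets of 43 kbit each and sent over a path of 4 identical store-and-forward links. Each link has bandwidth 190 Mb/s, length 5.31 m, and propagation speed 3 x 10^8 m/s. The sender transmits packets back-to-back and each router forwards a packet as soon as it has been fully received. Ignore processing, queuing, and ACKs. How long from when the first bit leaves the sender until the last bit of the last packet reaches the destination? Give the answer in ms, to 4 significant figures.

22.41 ms

Per-hop transmission t_tx = L/R = 43000/190000000 = 0.226316 ms.
Per-hop propagation t_prop = 5.31/300000000 = 1.77e-05 ms.
Pipeline fill: first packet needs 4·t_tx to clear all hops; remaining 95 packets each add one t_tx.
Total = (4+96-1)·t_tx + 4·t_prop = 99·0.226316 + 4·1.77e-05 = 22.41 ms.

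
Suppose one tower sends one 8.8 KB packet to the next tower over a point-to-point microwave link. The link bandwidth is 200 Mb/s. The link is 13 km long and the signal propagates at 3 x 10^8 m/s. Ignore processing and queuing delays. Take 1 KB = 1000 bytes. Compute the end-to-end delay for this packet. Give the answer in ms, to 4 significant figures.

0.3953 ms

L = 70400 bits.
Transmission delay = L/R = 70400 / 200000000 = 0.352 ms.
Propagation delay = d/s = 13000 m / 300000000 m/s = 0.0433333 ms.
Total = 0.3953 ms.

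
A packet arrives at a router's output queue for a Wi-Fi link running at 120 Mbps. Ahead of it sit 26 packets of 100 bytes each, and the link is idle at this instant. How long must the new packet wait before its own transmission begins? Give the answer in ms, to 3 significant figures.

0.173 ms

Each queued packet: L/R = 800/120000000 = 0.00666667 ms.
26 queued → 0.173333 ms.
Queuing delay = 0.173 ms.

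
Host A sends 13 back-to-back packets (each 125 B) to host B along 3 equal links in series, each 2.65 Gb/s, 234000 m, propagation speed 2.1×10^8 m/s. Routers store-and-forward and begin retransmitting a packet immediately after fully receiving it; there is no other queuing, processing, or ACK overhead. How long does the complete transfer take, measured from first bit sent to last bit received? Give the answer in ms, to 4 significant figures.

3.349 ms

Per-hop transmission t_tx = L/R = 1000/2650000000 = 0.000377358 ms.
Per-hop propagation t_prop = 234000/210000000 = 1.11429 ms.
Pipeline fill: first packet needs 3·t_tx to clear all hops; remaining 12 packets each add one t_tx.
Total = (3+13-1)·t_tx + 3·t_prop = 15·0.000377358 + 3·1.11429 = 3.349 ms.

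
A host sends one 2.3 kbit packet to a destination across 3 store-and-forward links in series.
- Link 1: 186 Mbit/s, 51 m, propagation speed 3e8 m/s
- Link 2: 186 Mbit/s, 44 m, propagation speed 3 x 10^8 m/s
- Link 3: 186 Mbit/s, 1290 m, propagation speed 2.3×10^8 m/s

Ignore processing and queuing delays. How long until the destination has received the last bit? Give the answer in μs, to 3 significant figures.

L = 2300 bits.
Transmission delay per hop = L/R = 2300/186000000 = 12.3656 μs; 3 hops → 37.0968 μs.
Propagation delays (d/s per hop): 0.17, 0.146667, 5.6087 μs; sum = 5.92536 μs.
End-to-end = 43.0 μs.

43.0 μs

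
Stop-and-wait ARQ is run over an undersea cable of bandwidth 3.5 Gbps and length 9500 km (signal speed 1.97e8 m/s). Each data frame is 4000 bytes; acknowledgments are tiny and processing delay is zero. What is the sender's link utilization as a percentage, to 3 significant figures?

t_tx = L/R = 32000/3500000000 = 9.14286e-06 s.
t_prop = 9500000/197000000 = 0.0482234 s; RTT = 0.0964467 s.
Cycle = t_tx + RTT = 0.0964558 s.
Utilization = t_tx / cycle = 9.14286e-06/0.0964558 = 0.00948 %.

0.00948 %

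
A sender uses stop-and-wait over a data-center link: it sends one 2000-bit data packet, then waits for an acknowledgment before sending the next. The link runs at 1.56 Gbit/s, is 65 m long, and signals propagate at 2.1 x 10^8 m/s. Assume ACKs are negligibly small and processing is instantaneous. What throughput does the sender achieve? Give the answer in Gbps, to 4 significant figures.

1.052 Gbps

t_tx = L/R = 2000/1560000000 = 1.28205e-06 s.
t_prop = 65/210000000 = 3.09524e-07 s; RTT = 6.19048e-07 s.
Cycle = t_tx + RTT = 1.9011e-06 s.
Throughput = L / cycle = 2000 / 1.9011e-06 = 1.052 Gbps.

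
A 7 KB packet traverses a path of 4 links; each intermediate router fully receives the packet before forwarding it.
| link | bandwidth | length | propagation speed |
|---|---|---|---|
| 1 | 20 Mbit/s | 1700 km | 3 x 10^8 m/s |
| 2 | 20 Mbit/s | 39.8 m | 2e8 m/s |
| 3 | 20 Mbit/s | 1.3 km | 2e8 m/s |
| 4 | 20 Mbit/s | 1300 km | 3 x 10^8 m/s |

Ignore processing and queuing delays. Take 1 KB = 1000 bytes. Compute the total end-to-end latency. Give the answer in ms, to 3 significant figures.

L = 56000 bits.
Transmission delay per hop = L/R = 56000/20000000 = 2.8 ms; 4 hops → 11.2 ms.
Propagation delays (d/s per hop): 5.66667, 0.000199, 0.0065, 4.33333 ms; sum = 10.0067 ms.
End-to-end = 21.2 ms.

21.2 ms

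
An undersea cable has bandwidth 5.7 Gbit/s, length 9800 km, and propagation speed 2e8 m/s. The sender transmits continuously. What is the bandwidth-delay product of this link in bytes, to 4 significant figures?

Propagation delay = 9800000 / 200000000 = 0.049 s.
BDP = R × t_prop = 5700000000 × 0.049 = 279300000 bits.
In bytes: 279300000/8 = 34910000 bytes.

34910000 bytes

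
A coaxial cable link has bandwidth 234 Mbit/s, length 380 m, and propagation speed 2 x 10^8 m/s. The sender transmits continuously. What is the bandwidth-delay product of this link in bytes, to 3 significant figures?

55.6 bytes

Propagation delay = 380 / 200000000 = 1.9e-06 s.
BDP = R × t_prop = 234000000 × 1.9e-06 = 444.6 bits.
In bytes: 444.6/8 = 55.6 bytes.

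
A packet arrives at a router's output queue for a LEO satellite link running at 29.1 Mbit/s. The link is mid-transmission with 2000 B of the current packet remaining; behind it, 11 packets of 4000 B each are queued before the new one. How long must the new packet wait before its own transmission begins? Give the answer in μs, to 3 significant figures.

12600 μs

Each queued packet: L/R = 32000/29100000 = 1099.66 μs.
11 queued → 12096.2 μs.
Plus remaining 16000 bits of current packet: 549.828 μs.
Queuing delay = 12600 μs.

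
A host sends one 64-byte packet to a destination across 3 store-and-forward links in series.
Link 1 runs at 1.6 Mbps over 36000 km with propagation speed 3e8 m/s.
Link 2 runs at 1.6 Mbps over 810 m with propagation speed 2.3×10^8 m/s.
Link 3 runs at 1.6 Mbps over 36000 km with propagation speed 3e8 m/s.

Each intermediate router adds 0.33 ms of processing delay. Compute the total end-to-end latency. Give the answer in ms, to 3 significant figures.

L = 64 × 8 = 512 bits.
Transmission delay per hop = L/R = 512/1600000 = 0.32 ms; 3 hops → 0.96 ms.
Propagation delays (d/s per hop): 120, 0.00352174, 120 ms; sum = 240.004 ms.
Processing at 2 router(s): 2 × 0.33 ms = 0.66 ms.
End-to-end = 242 ms.

242 ms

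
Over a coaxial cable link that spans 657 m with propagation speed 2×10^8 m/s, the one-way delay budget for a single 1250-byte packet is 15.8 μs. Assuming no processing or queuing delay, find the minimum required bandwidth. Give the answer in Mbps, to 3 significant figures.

799 Mbps

L = 10000 bits.
Propagation delay = 657 / 200000000 = 3.285 μs.
Transmission budget = 15.8 − 3.285 = 12.515 μs.
R ≥ L / t_tx = 10000 bits / 1.2515e-05 s = 799 Mbps.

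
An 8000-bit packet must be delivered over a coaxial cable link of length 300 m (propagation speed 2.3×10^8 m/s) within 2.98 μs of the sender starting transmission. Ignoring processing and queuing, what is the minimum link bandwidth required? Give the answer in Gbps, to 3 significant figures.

4.77 Gbps

Propagation delay = 300 / 2.3e+08 = 1.30435 μs.
Transmission budget = 2.98 − 1.30435 = 1.67565 μs.
R ≥ L / t_tx = 8000 bits / 1.67565e-06 s = 4.77 Gbps.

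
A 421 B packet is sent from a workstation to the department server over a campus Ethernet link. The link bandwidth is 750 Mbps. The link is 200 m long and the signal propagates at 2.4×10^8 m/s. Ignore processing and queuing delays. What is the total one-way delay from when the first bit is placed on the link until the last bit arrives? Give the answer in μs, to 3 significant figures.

L = 421 × 8 = 3368 bits.
Transmission delay = L/R = 3368 / 750000000 = 4.49067 μs.
Propagation delay = d/s = 200 m / 240000000 m/s = 0.833333 μs.
Total = 5.32 μs.

5.32 μs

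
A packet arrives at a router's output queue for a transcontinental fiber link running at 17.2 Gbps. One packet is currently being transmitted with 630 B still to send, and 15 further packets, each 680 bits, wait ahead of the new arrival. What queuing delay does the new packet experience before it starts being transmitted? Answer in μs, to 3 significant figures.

0.886 μs

Each queued packet: L/R = 680/17200000000 = 0.0395349 μs.
15 queued → 0.593023 μs.
Plus remaining 5040 bits of current packet: 0.293023 μs.
Queuing delay = 0.886 μs.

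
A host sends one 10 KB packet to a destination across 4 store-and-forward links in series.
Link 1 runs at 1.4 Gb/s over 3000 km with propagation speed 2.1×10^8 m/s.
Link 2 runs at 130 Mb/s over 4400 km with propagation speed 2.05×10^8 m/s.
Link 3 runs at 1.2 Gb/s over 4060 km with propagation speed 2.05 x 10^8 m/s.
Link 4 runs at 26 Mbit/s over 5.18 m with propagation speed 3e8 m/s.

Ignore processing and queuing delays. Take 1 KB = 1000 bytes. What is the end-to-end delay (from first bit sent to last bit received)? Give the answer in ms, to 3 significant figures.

59.4 ms

L = 80000 bits.
Transmission delays (L/R per hop): 0.0571429, 0.615385, 0.0666667, 3.07692 ms; sum = 3.81612 ms.
Propagation delays (d/s per hop): 14.2857, 21.4634, 19.8049, 1.72667e-05 ms; sum = 55.554 ms.
End-to-end = 59.4 ms.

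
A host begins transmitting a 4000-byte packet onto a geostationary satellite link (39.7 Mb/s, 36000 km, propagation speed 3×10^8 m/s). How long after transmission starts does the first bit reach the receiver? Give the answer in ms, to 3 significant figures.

First bit experiences only propagation delay: d/s = 36000000/300000000 = 120 ms.

120 ms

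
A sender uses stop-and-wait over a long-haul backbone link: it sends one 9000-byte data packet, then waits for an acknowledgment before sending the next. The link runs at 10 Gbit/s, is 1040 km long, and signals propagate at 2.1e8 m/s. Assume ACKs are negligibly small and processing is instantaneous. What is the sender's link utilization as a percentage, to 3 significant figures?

t_tx = L/R = 72000/10000000000 = 7.2e-06 s.
t_prop = 1040000/210000000 = 0.00495238 s; RTT = 0.00990476 s.
Cycle = t_tx + RTT = 0.00991196 s.
Utilization = t_tx / cycle = 7.2e-06/0.00991196 = 0.0726 %.

0.0726 %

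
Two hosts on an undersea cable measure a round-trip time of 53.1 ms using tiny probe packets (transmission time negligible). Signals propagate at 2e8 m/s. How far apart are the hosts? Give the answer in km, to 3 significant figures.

One-way propagation = RTT/2 = 26.55 ms.
d = s × t = 200000000 × 0.02655 = 5310 km.

5310 km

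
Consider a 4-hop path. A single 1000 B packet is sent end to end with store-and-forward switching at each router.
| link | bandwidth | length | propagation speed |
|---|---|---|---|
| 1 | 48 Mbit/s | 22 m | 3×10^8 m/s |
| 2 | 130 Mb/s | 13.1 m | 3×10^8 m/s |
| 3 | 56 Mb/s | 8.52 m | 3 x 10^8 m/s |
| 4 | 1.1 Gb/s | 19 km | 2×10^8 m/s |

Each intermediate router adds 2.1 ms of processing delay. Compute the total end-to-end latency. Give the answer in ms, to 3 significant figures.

L = 1000 × 8 = 8000 bits.
Transmission delays (L/R per hop): 0.166667, 0.0615385, 0.142857, 0.00727273 ms; sum = 0.378335 ms.
Propagation delays (d/s per hop): 7.33333e-05, 4.36667e-05, 2.84e-05, 0.095 ms; sum = 0.0951454 ms.
Processing at 3 router(s): 3 × 2.1 ms = 6.3 ms.
End-to-end = 6.77 ms.

6.77 ms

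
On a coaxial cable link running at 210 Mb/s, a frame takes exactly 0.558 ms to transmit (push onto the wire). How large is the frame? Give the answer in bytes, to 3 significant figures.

L = R × t_tx = 210000000 b/s × 0.000558 s = 117180 bits.
In bytes: 117180 / 8 = 14600 bytes.

14600 bytes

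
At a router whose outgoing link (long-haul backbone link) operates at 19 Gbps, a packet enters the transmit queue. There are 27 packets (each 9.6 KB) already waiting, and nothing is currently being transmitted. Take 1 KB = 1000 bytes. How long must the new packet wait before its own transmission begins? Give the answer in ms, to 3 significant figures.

0.109 ms

Each queued packet: L/R = 76800/19000000000 = 0.00404211 ms.
27 queued → 0.109137 ms.
Queuing delay = 0.109 ms.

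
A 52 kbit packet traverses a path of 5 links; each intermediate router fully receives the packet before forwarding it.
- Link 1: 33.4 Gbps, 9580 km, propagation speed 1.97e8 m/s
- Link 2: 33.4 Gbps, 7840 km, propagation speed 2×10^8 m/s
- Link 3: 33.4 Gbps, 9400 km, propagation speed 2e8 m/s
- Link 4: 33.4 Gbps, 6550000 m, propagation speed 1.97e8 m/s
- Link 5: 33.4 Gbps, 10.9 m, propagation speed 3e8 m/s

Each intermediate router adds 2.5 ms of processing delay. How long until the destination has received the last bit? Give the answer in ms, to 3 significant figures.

L = 52000 bits.
Transmission delay per hop = L/R = 52000/33400000000 = 0.00155689 ms; 5 hops → 0.00778443 ms.
Propagation delays (d/s per hop): 48.6294, 39.2, 47, 33.2487, 3.63333e-05 ms; sum = 168.078 ms.
Processing at 4 router(s): 4 × 2.5 ms = 10 ms.
End-to-end = 178 ms.

178 ms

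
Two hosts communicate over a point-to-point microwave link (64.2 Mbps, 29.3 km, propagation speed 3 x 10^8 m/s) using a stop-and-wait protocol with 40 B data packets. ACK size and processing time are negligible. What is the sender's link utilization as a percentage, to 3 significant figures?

2.49 %

t_tx = L/R = 320/64200000 = 4.98442e-06 s.
t_prop = 29300/300000000 = 9.76667e-05 s; RTT = 0.000195333 s.
Cycle = t_tx + RTT = 0.000200318 s.
Utilization = t_tx / cycle = 4.98442e-06/0.000200318 = 2.49 %.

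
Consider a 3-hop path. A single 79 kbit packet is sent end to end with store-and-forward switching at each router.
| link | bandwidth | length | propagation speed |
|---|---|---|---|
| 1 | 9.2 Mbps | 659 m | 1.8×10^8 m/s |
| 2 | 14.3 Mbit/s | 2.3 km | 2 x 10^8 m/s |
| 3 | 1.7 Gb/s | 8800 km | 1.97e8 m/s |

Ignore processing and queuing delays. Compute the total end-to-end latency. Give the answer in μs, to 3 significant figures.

L = 79000 bits.
Transmission delays (L/R per hop): 8586.96, 5524.48, 46.4706 μs; sum = 14157.9 μs.
Propagation delays (d/s per hop): 3.66111, 11.5, 44670.1 μs; sum = 44685.2 μs.
End-to-end = 58800 μs.

58800 μs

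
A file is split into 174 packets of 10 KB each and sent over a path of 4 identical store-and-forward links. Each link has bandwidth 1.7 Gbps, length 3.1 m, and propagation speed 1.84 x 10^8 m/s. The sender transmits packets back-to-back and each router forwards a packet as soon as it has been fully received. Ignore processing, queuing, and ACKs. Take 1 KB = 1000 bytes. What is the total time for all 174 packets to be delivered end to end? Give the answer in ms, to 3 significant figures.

8.33 ms

Per-hop transmission t_tx = L/R = 80000/1700000000 = 0.0470588 ms.
Per-hop propagation t_prop = 3.1/184000000 = 1.68478e-05 ms.
Pipeline fill: first packet needs 4·t_tx to clear all hops; remaining 173 packets each add one t_tx.
Total = (4+174-1)·t_tx + 4·t_prop = 177·0.0470588 + 4·1.68478e-05 = 8.33 ms.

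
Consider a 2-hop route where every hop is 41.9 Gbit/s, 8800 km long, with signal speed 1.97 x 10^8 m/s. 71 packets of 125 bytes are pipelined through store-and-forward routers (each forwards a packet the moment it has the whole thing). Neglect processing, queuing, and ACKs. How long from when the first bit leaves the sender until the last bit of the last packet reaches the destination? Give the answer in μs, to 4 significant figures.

89340 μs

Per-hop transmission t_tx = L/R = 1000/41900000000 = 0.0238663 μs.
Per-hop propagation t_prop = 8800000/197000000 = 44670.1 μs.
Pipeline fill: first packet needs 2·t_tx to clear all hops; remaining 70 packets each add one t_tx.
Total = (2+71-1)·t_tx + 2·t_prop = 72·0.0238663 + 2·44670.1 = 89340 μs.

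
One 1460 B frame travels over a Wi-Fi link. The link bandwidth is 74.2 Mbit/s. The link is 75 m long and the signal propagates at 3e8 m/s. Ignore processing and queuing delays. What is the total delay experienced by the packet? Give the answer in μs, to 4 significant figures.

157.7 μs

L = 1460 × 8 = 11680 bits.
Transmission delay = L/R = 11680 / 74200000 = 157.412 μs.
Propagation delay = d/s = 75 m / 300000000 m/s = 0.25 μs.
Total = 157.7 μs.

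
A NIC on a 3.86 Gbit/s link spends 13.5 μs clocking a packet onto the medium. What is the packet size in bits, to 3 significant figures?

L = R × t_tx = 3860000000 b/s × 1.35e-05 s = 52110 bits.

52100 bits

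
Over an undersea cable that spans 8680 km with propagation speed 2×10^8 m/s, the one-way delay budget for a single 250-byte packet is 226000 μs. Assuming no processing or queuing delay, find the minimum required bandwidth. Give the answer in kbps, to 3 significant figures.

L = 2000 bits.
Propagation delay = 8680000 / 200000000 = 43400 μs.
Transmission budget = 226000 − 43400 = 182600 μs.
R ≥ L / t_tx = 2000 bits / 0.1826 s = 11.0 kbps.

11.0 kbps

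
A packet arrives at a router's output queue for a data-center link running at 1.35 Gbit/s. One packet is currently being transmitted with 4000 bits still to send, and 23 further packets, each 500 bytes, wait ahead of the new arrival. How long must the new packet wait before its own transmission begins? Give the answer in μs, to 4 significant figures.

Each queued packet: L/R = 4000/1350000000 = 2.96296 μs.
23 queued → 68.1481 μs.
Plus remaining 4000 bits of current packet: 2.96296 μs.
Queuing delay = 71.11 μs.

71.11 μs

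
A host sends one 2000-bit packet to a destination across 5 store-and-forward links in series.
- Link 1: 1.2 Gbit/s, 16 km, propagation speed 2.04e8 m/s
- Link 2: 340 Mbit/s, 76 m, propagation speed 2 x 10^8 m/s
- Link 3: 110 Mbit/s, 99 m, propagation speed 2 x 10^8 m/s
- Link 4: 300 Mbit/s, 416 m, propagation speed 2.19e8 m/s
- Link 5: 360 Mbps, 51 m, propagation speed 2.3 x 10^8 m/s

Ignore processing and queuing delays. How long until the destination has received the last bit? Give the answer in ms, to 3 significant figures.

Transmission delays (L/R per hop): 0.00166667, 0.00588235, 0.0181818, 0.00666667, 0.00555556 ms; sum = 0.0379531 ms.
Propagation delays (d/s per hop): 0.0784314, 0.00038, 0.000495, 0.00189954, 0.000221739 ms; sum = 0.0814277 ms.
End-to-end = 0.119 ms.

0.119 ms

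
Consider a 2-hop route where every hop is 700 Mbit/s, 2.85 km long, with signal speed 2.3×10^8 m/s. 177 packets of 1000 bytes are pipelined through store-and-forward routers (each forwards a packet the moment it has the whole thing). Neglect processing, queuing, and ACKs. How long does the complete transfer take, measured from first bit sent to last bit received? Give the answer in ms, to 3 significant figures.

2.06 ms

Per-hop transmission t_tx = L/R = 8000/700000000 = 0.0114286 ms.
Per-hop propagation t_prop = 2850/2.3e+08 = 0.0123913 ms.
Pipeline fill: first packet needs 2·t_tx to clear all hops; remaining 176 packets each add one t_tx.
Total = (2+177-1)·t_tx + 2·t_prop = 178·0.0114286 + 2·0.0123913 = 2.06 ms.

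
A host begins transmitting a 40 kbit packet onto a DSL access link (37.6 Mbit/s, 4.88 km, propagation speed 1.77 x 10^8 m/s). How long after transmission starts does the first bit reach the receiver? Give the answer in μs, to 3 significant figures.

27.6 μs

First bit experiences only propagation delay: d/s = 4880/177000000 = 27.6 μs.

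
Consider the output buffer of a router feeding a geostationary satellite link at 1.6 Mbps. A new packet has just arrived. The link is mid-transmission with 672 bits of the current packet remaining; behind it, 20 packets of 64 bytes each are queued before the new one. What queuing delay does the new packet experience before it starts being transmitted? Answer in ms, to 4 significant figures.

Each queued packet: L/R = 512/1600000 = 0.32 ms.
20 queued → 6.4 ms.
Plus remaining 672 bits of current packet: 0.42 ms.
Queuing delay = 6.820 ms.

6.820 ms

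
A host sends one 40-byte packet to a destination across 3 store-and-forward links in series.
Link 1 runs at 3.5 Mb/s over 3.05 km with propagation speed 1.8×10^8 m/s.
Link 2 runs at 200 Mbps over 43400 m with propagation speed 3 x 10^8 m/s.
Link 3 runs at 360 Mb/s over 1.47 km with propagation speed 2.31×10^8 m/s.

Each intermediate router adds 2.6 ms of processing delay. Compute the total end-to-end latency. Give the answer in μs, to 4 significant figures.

5462 μs

L = 40 × 8 = 320 bits.
Transmission delays (L/R per hop): 91.4286, 1.6, 0.888889 μs; sum = 93.9175 μs.
Propagation delays (d/s per hop): 16.9444, 144.667, 6.36364 μs; sum = 167.975 μs.
Processing at 2 router(s): 2 × 2.6 ms = 5200 μs.
End-to-end = 5462 μs.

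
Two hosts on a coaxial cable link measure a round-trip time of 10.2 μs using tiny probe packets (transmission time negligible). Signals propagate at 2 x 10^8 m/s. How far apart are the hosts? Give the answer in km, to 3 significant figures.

1.02 km

One-way propagation = RTT/2 = 5.1 μs.
d = s × t = 200000000 × 5.1e-06 = 1.02 km.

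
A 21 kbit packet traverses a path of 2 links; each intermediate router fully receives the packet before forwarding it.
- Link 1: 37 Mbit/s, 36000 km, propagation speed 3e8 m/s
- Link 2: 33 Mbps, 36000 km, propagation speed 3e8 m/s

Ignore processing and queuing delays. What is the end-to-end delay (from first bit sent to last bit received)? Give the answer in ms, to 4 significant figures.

241.2 ms

L = 21000 bits.
Transmission delays (L/R per hop): 0.567568, 0.636364 ms; sum = 1.20393 ms.
Propagation delays (d/s per hop): 120, 120 ms; sum = 240 ms.
End-to-end = 241.2 ms.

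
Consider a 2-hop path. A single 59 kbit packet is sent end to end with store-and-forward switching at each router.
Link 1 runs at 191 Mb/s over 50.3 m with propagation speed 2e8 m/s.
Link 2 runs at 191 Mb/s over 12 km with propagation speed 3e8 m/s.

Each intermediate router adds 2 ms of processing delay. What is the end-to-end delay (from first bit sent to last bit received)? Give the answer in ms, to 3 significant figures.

2.66 ms

L = 59000 bits.
Transmission delay per hop = L/R = 59000/191000000 = 0.308901 ms; 2 hops → 0.617801 ms.
Propagation delays (d/s per hop): 0.0002515, 0.04 ms; sum = 0.0402515 ms.
Processing at 1 router(s): 1 × 2 ms = 2 ms.
End-to-end = 2.66 ms.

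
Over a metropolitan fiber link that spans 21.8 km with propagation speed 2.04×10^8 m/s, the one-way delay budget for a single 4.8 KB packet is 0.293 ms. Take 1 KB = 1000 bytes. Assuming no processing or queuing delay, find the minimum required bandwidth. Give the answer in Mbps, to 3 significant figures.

206 Mbps

L = 38400 bits.
Propagation delay = 21800 / 204000000 = 0.106863 ms.
Transmission budget = 0.293 − 0.106863 = 0.186137 ms.
R ≥ L / t_tx = 38400 bits / 0.000186137 s = 206 Mbps.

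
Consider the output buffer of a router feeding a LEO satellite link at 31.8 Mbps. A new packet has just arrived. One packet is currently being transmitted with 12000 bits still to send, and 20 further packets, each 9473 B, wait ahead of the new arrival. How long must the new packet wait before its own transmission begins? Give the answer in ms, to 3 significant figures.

48.0 ms

Each queued packet: L/R = 75784/31800000 = 2.38314 ms.
20 queued → 47.6629 ms.
Plus remaining 12000 bits of current packet: 0.377358 ms.
Queuing delay = 48.0 ms.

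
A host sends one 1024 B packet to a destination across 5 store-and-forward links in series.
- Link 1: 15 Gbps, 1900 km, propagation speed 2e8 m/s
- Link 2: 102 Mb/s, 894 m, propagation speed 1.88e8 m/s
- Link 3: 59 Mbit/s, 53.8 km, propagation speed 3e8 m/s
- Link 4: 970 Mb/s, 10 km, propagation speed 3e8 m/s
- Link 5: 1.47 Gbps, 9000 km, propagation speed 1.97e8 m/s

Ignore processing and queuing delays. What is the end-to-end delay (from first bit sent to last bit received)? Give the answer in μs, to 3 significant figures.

55600 μs

L = 1024 × 8 = 8192 bits.
Transmission delays (L/R per hop): 0.546133, 80.3137, 138.847, 8.44536, 5.57279 μs; sum = 233.725 μs.
Propagation delays (d/s per hop): 9500, 4.75532, 179.333, 33.3333, 45685.3 μs; sum = 55402.7 μs.
End-to-end = 55600 μs.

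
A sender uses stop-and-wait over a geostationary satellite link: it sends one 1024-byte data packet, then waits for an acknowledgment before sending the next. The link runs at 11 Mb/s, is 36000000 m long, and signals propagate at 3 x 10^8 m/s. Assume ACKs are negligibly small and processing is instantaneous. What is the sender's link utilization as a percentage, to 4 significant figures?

0.3093 %

t_tx = L/R = 8192/11000000 = 0.000744727 s.
t_prop = 36000000/300000000 = 0.12 s; RTT = 0.24 s.
Cycle = t_tx + RTT = 0.240745 s.
Utilization = t_tx / cycle = 0.000744727/0.240745 = 0.3093 %.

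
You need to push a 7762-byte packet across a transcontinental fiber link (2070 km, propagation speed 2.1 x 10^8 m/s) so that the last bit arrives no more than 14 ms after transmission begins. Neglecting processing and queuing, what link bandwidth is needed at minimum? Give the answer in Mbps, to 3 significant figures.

15.0 Mbps

L = 62096 bits.
Propagation delay = 2070000 / 210000000 = 9.85714 ms.
Transmission budget = 14 − 9.85714 = 4.14286 ms.
R ≥ L / t_tx = 62096 bits / 0.00414286 s = 15.0 Mbps.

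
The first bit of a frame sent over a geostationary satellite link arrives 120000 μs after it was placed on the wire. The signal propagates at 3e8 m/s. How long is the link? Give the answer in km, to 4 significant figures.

d = s × t_prop = 300000000 × 0.12 = 36000 km.

36000 km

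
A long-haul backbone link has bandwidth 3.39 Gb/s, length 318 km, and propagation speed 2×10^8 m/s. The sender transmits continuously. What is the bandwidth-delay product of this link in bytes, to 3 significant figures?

674000 bytes

Propagation delay = 318000 / 200000000 = 0.00159 s.
BDP = R × t_prop = 3390000000 × 0.00159 = 5390100 bits.
In bytes: 5390100/8 = 674000 bytes.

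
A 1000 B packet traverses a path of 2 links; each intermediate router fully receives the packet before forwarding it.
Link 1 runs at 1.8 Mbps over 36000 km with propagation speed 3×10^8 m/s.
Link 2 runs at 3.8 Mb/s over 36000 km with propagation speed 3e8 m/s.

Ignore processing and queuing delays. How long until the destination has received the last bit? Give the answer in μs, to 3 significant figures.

L = 1000 × 8 = 8000 bits.
Transmission delays (L/R per hop): 4444.44, 2105.26 μs; sum = 6549.71 μs.
Propagation delays (d/s per hop): 120000, 120000 μs; sum = 240000 μs.
End-to-end = 247000 μs.

247000 μs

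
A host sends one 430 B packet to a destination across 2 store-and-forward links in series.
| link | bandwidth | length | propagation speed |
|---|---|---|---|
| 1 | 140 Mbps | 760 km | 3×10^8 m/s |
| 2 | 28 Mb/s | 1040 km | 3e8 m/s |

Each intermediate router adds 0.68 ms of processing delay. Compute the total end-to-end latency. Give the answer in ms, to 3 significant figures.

6.83 ms

L = 430 × 8 = 3440 bits.
Transmission delays (L/R per hop): 0.0245714, 0.122857 ms; sum = 0.147429 ms.
Propagation delays (d/s per hop): 2.53333, 3.46667 ms; sum = 6 ms.
Processing at 1 router(s): 1 × 0.68 ms = 0.68 ms.
End-to-end = 6.83 ms.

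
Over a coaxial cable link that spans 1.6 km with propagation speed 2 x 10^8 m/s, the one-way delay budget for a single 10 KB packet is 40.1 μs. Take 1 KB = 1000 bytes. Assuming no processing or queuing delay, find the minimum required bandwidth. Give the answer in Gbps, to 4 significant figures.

L = 80000 bits.
Propagation delay = 1600 / 200000000 = 8 μs.
Transmission budget = 40.1 − 8 = 32.1 μs.
R ≥ L / t_tx = 80000 bits / 3.21e-05 s = 2.492 Gbps.

2.492 Gbps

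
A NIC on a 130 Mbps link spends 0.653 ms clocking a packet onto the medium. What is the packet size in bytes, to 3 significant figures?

10600 bytes

L = R × t_tx = 130000000 b/s × 0.000653 s = 84890 bits.
In bytes: 84890 / 8 = 10600 bytes.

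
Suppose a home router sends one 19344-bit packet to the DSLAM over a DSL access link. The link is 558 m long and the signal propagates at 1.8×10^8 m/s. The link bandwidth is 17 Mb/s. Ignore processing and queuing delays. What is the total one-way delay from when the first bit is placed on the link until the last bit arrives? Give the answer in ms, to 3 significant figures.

Transmission delay = L/R = 19344 / 17000000 = 1.13788 ms.
Propagation delay = d/s = 558 m / 180000000 m/s = 0.0031 ms.
Total = 1.14 ms.

1.14 ms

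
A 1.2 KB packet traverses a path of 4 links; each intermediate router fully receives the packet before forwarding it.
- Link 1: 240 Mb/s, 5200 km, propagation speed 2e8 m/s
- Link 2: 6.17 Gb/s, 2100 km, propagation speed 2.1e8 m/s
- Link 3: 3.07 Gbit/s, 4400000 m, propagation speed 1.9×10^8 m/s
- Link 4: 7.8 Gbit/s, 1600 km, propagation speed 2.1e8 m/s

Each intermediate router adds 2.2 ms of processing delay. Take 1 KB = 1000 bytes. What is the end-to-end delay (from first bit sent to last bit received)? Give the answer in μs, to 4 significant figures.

73420 μs

L = 9600 bits.
Transmission delays (L/R per hop): 40, 1.55592, 3.12704, 1.23077 μs; sum = 45.9137 μs.
Propagation delays (d/s per hop): 26000, 10000, 23157.9, 7619.05 μs; sum = 66776.9 μs.
Processing at 3 router(s): 3 × 2.2 ms = 6600 μs.
End-to-end = 73420 μs.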